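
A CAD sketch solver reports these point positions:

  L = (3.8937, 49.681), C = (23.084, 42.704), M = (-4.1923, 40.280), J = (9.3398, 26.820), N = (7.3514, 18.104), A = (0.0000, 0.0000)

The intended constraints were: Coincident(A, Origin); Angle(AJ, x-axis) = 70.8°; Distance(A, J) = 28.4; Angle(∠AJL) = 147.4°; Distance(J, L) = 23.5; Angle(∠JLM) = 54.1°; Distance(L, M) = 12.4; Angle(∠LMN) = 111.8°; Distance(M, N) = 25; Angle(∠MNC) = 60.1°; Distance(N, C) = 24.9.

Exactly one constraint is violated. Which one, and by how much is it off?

Distance(N, C) = 24.9 — off by 4.30.

A = (0.00, 0.00) ✓; AJ at 70.80° ✓; |AJ| = 28.40 ✓; ∠AJL = 147.4° ✓; |JL| = 23.50 ✓; ∠JLM = 54.10° ✓; |LM| = 12.40 ✓; ∠LMN = 111.8° ✓; |MN| = 25.00 ✓; ∠MNC = 60.10° ✓; |NC| = 29.20 ✗.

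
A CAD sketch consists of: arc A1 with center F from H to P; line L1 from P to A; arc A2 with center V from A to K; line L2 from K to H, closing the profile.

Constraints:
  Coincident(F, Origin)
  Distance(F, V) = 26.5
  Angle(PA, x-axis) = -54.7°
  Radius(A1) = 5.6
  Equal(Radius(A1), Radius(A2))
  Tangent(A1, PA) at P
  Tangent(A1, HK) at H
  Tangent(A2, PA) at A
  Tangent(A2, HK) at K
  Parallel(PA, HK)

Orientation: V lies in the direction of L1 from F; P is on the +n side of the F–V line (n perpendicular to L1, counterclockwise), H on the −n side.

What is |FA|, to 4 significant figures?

27.09

The slot axis is L1's direction at -54.7°, so u = (cos -54.7°, sin -54.7°) = (0.5779, -0.8161) and n = (−sin -54.7°, cos -54.7°) = (0.8161, 0.5779). F is at the origin and V lies 26.5 along u from F, so V = 26.5·u = (15.31, -21.63). Tangency of A1 to both parallel lines with radius 5.6 puts P and H at F ± 5.6·n: P = (4.570, 3.236), H = (-4.570, -3.236). Equal radii place A and K the same way about V: A = V + 5.6·n = (19.88, -18.39), K = V − 5.6·n = (10.74, -24.86). Then |FA| = |A − F| = 27.09.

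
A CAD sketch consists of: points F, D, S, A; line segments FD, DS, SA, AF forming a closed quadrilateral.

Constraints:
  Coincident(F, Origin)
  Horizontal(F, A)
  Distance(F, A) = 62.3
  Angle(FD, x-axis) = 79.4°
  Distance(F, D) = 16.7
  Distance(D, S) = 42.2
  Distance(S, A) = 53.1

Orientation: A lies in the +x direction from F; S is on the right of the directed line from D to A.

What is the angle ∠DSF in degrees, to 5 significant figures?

15.500°

Checks: |DS| = 42.20 ✓; |SA| = 53.10 ✓.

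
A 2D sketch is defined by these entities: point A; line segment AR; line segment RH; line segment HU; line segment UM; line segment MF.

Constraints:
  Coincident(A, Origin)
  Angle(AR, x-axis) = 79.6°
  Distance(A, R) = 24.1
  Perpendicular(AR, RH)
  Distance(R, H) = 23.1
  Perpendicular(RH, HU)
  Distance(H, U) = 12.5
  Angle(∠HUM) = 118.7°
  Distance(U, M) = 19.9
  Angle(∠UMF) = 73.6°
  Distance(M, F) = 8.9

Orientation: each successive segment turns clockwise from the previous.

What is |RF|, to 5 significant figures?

13.877

A is at the origin; AR runs at 79.6° with length 24.1, so R = (4.3505, 23.704). AR ⟂ RH, so RH runs at -10.400°; with |RH| = 23.1, H = (27.071, 19.534). The perpendicularity gives HU at right angles to RH, so HU runs at -100.40°; with |HU| = 12.5, U = (24.815, 7.2394). ∠HUM = 118.7° gives UM at -161.70° from the x-axis; with |UM| = 19.9, M = (5.9210, 0.99099). ∠UMF = 73.6° gives MF at 91.900° from the x-axis; with |MF| = 8.9, F = (5.6259, 9.8861). Then |RF| = |F − R| = 13.877.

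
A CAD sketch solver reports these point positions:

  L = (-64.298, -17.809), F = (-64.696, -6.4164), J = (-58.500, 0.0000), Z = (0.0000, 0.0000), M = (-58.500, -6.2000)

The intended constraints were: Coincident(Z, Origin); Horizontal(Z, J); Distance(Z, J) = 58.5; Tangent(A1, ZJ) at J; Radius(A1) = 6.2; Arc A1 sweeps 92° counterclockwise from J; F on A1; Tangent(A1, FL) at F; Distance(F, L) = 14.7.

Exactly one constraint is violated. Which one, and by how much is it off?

Distance(F, L) = 14.7 — off by 3.30.

Z = (0.00, 0.00) ✓; Z.y = 0.00, J.y = 0.00 ✓; |ZJ| = 58.50 ✓; ∠(MJ, JZ) = 90.00° ✓; |MJ| = 6.200 ✓; bearing(M→F) − bearing(M→J) = 92.00° ✓; |MF| = 6.200 ✓; ∠(MF, FL) = 90.00° ✓; |FL| = 11.40 ✗.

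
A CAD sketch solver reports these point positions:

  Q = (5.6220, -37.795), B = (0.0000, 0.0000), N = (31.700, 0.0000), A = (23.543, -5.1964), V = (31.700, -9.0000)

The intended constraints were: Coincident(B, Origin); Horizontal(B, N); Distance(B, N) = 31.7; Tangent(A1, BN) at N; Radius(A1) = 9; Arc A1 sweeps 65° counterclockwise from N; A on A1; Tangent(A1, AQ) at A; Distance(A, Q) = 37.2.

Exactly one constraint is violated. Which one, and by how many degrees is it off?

Tangent(A1, AQ) at A — off by 3.80°.

B = (0.00, 0.00) ✓; B.y = 0.00, N.y = 0.00 ✓; |BN| = 31.70 ✓; ∠(VN, NB) = 90.00° ✓; |VN| = 9.000 ✓; bearing(V→A) − bearing(V→N) = 65.00° ✓; |VA| = 9.000 ✓; ∠(VA, AQ) = 93.80° ✗; |AQ| = 37.20 ✓.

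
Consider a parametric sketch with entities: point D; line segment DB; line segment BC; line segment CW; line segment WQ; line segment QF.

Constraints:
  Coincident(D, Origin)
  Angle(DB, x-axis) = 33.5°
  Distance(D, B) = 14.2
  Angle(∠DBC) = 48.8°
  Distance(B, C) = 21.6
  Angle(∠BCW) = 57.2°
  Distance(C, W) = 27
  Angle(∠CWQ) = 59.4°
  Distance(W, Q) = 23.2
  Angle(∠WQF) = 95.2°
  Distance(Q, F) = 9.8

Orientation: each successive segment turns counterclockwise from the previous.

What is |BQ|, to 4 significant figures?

3.932

D is at the origin; DB runs at 33.5° with length 14.2, so B = (11.84, 7.838). ∠DBC = 48.8° gives BC at 164.7° from the x-axis; with |BC| = 21.6, C = (-8.993, 13.54). ∠BCW = 57.2° gives CW at -72.50° from the x-axis; with |CW| = 27.0, W = (-0.8742, -12.21). ∠CWQ = 59.4° gives WQ at 48.10° from the x-axis; with |WQ| = 23.2, Q = (14.62, 5.055). Then |BQ| = |Q − B| = 3.932.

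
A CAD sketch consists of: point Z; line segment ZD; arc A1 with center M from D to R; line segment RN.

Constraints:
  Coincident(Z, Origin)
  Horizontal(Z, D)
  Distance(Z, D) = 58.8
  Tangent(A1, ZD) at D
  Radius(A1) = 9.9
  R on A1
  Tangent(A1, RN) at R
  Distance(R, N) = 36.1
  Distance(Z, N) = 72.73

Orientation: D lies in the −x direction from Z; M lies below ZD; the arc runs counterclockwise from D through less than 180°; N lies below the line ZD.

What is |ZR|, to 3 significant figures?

69.4

Z is at the origin; Z and D share the same y with |ZD| = 58.8 and D on the −x side, so D = (-58.8, 0.00). A1 meets ZD tangentially, so MD is at right angles to ZD, so M = D + (0, -9.9) = (-58.8, -9.90). Since MR ⟂ RN (tangency), |MN| = √(9.9² + 36.1²) = 37.4 regardless of where R sits on A1. So N lies on both circle(Z, 72.73) and circle(M, 37.4); the below-ZD intersection is N = (-55.4, -47.2). R is the foot of the tangent from N: R = (-68.1, -13.4).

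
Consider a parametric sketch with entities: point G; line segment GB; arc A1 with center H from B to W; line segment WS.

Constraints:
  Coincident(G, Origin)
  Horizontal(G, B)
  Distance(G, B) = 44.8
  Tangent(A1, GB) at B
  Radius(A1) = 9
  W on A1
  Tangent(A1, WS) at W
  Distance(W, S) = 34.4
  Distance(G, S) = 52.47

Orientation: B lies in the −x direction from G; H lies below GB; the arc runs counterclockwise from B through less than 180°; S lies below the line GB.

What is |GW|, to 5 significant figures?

53.970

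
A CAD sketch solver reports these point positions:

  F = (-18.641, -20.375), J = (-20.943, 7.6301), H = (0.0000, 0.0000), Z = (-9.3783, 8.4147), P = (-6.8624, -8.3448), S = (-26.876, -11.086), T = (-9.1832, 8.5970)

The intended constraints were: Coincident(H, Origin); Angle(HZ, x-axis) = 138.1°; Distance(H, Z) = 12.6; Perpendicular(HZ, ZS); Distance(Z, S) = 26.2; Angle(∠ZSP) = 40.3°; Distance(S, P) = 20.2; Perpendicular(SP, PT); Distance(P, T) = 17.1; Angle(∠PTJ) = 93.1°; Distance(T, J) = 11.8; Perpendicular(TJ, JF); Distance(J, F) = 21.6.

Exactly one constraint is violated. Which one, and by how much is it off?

Distance(J, F) = 21.6 — off by 6.50.

H = (0.00, 0.00) ✓; HZ at 138.1° ✓; |HZ| = 12.60 ✓; ∠(HZ, ZS) = 90.00° ✓; |ZS| = 26.20 ✓; ∠ZSP = 40.30° ✓; |SP| = 20.20 ✓; ∠(SP, PT) = 90.00° ✓; |PT| = 17.10 ✓; ∠PTJ = 93.10° ✓; |TJ| = 11.80 ✓; ∠(TJ, JF) = 90.00° ✓; |JF| = 28.10 ✗.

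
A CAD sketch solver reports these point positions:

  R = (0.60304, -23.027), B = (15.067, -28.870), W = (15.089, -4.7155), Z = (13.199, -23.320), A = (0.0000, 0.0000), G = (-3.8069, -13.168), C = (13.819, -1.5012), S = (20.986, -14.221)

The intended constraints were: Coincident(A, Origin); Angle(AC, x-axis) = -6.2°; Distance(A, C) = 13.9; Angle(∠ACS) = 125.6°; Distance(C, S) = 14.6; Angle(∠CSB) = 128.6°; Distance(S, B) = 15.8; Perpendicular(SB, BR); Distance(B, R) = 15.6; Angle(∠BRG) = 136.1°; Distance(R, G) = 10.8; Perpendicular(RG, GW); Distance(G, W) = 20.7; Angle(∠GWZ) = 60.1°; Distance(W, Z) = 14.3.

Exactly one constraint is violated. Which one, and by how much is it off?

Distance(W, Z) = 14.3 — off by 4.40.

A = (0.00, 0.00) ✓; AC at -6.200° ✓; |AC| = 13.90 ✓; ∠ACS = 125.6° ✓; |CS| = 14.60 ✓; ∠CSB = 128.6° ✓; |SB| = 15.80 ✓; ∠(SB, BR) = 90.00° ✓; |BR| = 15.60 ✓; ∠BRG = 136.1° ✓; |RG| = 10.80 ✓; ∠(RG, GW) = 90.00° ✓; |GW| = 20.70 ✓; ∠GWZ = 60.10° ✓; |WZ| = 18.70 ✗.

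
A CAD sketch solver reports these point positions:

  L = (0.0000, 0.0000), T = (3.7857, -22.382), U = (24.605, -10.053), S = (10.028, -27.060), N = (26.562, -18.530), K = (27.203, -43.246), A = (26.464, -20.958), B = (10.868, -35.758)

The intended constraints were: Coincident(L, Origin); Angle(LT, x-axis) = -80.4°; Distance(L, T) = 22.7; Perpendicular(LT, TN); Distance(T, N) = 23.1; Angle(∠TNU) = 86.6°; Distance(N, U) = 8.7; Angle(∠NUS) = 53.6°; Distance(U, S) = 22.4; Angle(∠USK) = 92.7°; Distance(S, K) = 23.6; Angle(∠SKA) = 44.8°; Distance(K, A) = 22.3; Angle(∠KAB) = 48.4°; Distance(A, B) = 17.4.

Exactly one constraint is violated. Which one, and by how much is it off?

Distance(A, B) = 17.4 — off by 4.10.

L = (0.00, 0.00) ✓; LT at -80.40° ✓; |LT| = 22.70 ✓; ∠(LT, TN) = 90.00° ✓; |TN| = 23.10 ✓; ∠TNU = 86.60° ✓; |NU| = 8.700 ✓; ∠NUS = 53.60° ✓; |US| = 22.40 ✓; ∠USK = 92.70° ✓; |SK| = 23.60 ✓; ∠SKA = 44.80° ✓; |KA| = 22.30 ✓; ∠KAB = 48.40° ✓; |AB| = 21.50 ✗.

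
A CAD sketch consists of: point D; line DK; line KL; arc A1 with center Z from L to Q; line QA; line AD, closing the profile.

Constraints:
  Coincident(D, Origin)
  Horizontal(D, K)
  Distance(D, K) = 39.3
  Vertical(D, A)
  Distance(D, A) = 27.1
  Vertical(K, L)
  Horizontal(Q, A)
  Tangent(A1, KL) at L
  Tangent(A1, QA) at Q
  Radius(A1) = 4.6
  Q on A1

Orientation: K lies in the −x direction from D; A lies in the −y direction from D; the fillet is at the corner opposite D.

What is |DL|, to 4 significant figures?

45.29

D is at the origin; DK is horizontal with |DK| = 39.3 and K on the −x side, so K = (-39.30, 0.000). D and A share the same x with |DA| = 27.1 and A on the −y side, so A = (0.000, -27.10). The virtual corner opposite D is at (-39.30, -27.10). A1 meets KL tangentially, so ZL is at right angles to KL and the tangent condition forces ZQ to be normal to QA, with radius 4.6, so the center Z sits 4.6 in from both sides at Z = (-34.70, -22.50). That places the tangent points at L = (-39.30, -22.50) on KL and Q = (-34.70, -27.10) on QA. Then |DL| = |L − D| = 45.29.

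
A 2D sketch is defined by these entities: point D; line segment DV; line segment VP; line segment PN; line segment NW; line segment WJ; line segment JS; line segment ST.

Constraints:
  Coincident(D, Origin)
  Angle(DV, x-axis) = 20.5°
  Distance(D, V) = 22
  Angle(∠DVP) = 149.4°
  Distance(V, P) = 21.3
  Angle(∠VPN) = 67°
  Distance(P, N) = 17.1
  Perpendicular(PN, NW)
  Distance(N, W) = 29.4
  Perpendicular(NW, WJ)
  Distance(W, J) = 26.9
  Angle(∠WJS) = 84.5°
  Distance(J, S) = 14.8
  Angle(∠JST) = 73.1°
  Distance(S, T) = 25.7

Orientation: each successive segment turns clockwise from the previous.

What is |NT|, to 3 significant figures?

24.5

∠WJS = 84.5° gives JS at -38.6° from the x-axis; with |JS| = 14.8, S = (33.9, 19.0). ∠JST = 73.1° gives ST at -146° from the x-axis; with |ST| = 25.7, T = (12.7, 4.44). Then |NT| = |T − N| = 24.5.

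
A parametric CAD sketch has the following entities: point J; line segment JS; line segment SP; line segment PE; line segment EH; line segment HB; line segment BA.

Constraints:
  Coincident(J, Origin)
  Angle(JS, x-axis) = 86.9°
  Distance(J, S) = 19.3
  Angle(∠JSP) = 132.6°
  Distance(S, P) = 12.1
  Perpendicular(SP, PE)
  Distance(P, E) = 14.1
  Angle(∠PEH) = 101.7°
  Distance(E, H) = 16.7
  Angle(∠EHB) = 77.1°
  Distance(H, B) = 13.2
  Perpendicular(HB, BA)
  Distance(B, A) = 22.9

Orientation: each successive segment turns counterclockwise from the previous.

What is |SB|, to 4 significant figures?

5.849

J is at the origin; JS runs at 86.9° with length 19.3, so S = (1.044, 19.27). ∠JSP = 132.6° gives SP at 134.3° from the x-axis; with |SP| = 12.1, P = (-7.407, 27.93). SP is perpendicular to PE, so PE runs at -135.7°; with |PE| = 14.1, E = (-17.50, 18.08). ∠PEH = 101.7° gives EH at -57.40° from the x-axis; with |EH| = 16.7, H = (-8.501, 4.015). ∠EHB = 77.1° gives HB at 45.50° from the x-axis; with |HB| = 13.2, B = (0.7511, 13.43). Then |SB| = |B − S| = 5.849.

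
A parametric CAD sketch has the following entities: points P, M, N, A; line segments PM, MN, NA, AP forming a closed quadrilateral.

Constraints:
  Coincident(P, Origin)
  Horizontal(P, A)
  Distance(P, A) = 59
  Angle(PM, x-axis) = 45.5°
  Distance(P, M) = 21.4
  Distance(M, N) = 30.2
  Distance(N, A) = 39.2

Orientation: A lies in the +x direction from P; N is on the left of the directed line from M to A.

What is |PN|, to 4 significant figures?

51.48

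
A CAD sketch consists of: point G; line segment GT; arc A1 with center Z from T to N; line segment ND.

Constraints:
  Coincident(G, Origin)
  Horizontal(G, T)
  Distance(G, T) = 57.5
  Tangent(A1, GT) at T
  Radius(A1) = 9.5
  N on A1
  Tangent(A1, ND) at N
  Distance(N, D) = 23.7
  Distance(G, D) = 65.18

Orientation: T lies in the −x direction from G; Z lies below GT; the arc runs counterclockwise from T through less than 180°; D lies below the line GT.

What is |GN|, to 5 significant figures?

67.379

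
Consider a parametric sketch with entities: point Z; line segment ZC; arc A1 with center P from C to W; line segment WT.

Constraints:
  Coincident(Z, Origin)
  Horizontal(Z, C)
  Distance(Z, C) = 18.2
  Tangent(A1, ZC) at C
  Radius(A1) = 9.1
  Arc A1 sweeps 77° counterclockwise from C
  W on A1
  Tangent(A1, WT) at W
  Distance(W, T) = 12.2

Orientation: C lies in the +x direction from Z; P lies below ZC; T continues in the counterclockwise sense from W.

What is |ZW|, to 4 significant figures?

11.70

The tangent condition forces PC to be normal to ZC, so P = C + (0, -9.1) = (18.20, -9.100). On A1, C sits at bearing 90° from P; a 77° counterclockwise sweep puts W at bearing 167°, so W = P + 9.1·(cos 167°, sin 167°) = (9.333, -7.053). Then |ZW| = |W − Z| = 11.70.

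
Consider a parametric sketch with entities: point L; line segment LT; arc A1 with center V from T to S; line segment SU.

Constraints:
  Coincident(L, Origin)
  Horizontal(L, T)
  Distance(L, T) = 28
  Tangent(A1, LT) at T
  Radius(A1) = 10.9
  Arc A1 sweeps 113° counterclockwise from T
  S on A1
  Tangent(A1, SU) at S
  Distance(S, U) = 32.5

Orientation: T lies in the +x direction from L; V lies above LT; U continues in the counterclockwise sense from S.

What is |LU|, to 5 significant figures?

51.707

L is at the origin; L and T share the same y with |LT| = 28.0 and T on the +x side, so T = (28.000, 0.0000). Tangency of A1 to LT means the radius VT is perpendicular to LT, so V = T + (0, 10.9) = (28.000, 10.900). On A1, T sits at bearing -90° from V; a 113° counterclockwise sweep puts S at bearing 23°, so S = V + 10.9·(cos 23°, sin 23°) = (38.034, 15.159). A1 meets SU tangentially, so VS is at right angles to SU, so SU runs along (−sin 23°, cos 23°); with |SU| = 32.5, U = (25.335, 45.075). Then |LU| = |U − L| = 51.707.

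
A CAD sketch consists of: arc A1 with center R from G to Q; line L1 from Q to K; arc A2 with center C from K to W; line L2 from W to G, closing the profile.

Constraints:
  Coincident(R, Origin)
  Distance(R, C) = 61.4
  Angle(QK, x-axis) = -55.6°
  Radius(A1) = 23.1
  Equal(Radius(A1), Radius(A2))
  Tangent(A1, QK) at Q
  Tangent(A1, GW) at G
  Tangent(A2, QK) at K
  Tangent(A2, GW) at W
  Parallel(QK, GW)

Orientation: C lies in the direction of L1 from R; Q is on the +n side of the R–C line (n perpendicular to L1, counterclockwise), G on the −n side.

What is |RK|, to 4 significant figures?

65.60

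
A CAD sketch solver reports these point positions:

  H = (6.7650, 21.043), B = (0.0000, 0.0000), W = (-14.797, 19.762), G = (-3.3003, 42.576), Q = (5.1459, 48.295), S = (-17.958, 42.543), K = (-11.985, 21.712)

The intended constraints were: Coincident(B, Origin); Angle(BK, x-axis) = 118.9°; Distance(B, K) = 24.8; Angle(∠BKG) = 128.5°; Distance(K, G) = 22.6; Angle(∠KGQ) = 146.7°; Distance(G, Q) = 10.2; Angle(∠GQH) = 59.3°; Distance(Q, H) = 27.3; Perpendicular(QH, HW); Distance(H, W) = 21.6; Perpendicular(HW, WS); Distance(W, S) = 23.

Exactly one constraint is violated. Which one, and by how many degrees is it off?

Perpendicular(HW, WS) — off by 4.50°.

B = (0.00, 0.00) ✓; BK at 118.9° ✓; |BK| = 24.80 ✓; ∠BKG = 128.5° ✓; |KG| = 22.60 ✓; ∠KGQ = 146.7° ✓; |GQ| = 10.20 ✓; ∠GQH = 59.30° ✓; |QH| = 27.30 ✓; ∠(QH, HW) = 90.00° ✓; |HW| = 21.60 ✓; ∠(HW, WS) = 85.50° ✗; |WS| = 23.00 ✓.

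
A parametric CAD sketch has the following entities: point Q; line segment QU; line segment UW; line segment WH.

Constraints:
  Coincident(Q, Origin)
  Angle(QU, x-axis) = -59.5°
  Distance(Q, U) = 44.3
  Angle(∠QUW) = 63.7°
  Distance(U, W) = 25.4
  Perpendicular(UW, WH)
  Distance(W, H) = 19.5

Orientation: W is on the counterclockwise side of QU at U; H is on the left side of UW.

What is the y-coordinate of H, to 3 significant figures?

-6.24

∠QUW = 63.7°, so UW runs at -59.5° + (180° − 63.7°) = 56.8° from the x-axis; with |UW| = 25.4, W = U + 25.4·(cos 56.8°, sin 56.8°) = (36.4, -16.9). UW ⟂ WH; with |WH| = 19.5 on the left of UW, H = W + 19.5·(-0.837, 0.548) = (20.1, -6.24). So H.y = -6.24.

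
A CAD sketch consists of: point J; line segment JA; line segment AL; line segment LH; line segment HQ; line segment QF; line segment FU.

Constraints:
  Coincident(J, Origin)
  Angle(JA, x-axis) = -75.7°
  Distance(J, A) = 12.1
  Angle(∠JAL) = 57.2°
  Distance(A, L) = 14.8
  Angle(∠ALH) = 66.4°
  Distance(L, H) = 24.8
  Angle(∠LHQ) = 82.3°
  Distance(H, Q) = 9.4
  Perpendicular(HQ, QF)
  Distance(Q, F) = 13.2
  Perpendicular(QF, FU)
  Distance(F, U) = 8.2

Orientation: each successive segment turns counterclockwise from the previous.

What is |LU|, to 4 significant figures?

11.57

J is at the origin; JA runs at -75.7° with length 12.1, so A = (2.989, -11.73). ∠JAL = 57.2° gives AL at 47.10° from the x-axis; with |AL| = 14.8, L = (13.06, -0.8835). ∠ALH = 66.4° gives LH at 160.7° from the x-axis; with |LH| = 24.8, H = (-10.34, 7.313). ∠LHQ = 82.3° gives HQ at -101.6° from the x-axis; with |HQ| = 9.4, Q = (-12.23, -1.895). The perpendicularity gives QF at right angles to HQ, so QF runs at -11.60°; with |QF| = 13.2, F = (0.6974, -4.549). QF is perpendicular to FU, so FU runs at 78.40°; with |FU| = 8.2, U = (2.346, 3.484). Then |LU| = |U − L| = 11.57.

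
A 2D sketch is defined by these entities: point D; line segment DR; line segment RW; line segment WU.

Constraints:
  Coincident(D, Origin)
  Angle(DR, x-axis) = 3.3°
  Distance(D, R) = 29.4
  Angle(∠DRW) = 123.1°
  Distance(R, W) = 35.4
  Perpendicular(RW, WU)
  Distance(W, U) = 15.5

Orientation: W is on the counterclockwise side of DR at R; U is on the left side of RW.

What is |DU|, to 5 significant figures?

52.259

∠DRW = 123.1°, so RW runs at 3.3° + (180° − 123.1°) = 60.200° from the x-axis; with |RW| = 35.4, W = R + 35.4·(cos 60.200°, sin 60.200°) = (46.944, 32.411). RW ⟂ WU; with |WU| = 15.5 on the left of RW, U = W + 15.5·(-0.86777, 0.49697) = (33.494, 40.114). Then |DU| = |U − D| = 52.259.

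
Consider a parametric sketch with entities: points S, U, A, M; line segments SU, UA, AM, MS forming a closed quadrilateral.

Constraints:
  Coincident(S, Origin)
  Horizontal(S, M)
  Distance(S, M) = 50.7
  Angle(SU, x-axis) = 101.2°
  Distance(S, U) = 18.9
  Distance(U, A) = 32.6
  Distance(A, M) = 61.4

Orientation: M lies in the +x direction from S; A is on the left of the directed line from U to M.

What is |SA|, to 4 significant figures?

48.74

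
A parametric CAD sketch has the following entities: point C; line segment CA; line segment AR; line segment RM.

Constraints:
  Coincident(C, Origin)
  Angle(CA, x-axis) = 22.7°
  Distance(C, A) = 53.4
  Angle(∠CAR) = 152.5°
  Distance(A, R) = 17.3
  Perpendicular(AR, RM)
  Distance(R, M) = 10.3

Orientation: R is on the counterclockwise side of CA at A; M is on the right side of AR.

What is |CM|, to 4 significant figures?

73.51

C is at the origin; CA runs at 22.7° with length 53.4, so A = 53.4·(cos 22.7°, sin 22.7°) = (49.26, 20.61). ∠CAR = 152.5°, so AR runs at 22.7° + (180° − 152.5°) = 50.20° from the x-axis; with |AR| = 17.3, R = A + 17.3·(cos 50.20°, sin 50.20°) = (60.34, 33.90). AR is perpendicular to RM; with |RM| = 10.3 on the right of AR, M = R + 10.3·(0.7683, -0.6401) = (68.25, 27.31). Then |CM| = |M − C| = 73.51.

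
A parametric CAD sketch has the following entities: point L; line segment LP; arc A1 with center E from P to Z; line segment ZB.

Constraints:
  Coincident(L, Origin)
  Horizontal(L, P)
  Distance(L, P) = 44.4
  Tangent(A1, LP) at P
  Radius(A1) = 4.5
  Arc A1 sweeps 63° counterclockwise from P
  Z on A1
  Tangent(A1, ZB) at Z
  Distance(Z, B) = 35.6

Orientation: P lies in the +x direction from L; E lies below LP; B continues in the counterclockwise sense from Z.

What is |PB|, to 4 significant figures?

39.69

L is at the origin; L and P share the same y with |LP| = 44.4 and P on the +x side, so P = (44.40, 0.000). The tangent condition forces EP to be normal to LP, so E = P + (0, -4.5) = (44.40, -4.500). On A1, P sits at bearing 90° from E; a 63° counterclockwise sweep puts Z at bearing 153°, so Z = E + 4.5·(cos 153°, sin 153°) = (40.39, -2.457). A1 meets ZB tangentially, so EZ is at right angles to ZB, so ZB runs along (−sin 153°, cos 153°); with |ZB| = 35.6, B = (24.23, -34.18). Then |PB| = |B − P| = 39.69.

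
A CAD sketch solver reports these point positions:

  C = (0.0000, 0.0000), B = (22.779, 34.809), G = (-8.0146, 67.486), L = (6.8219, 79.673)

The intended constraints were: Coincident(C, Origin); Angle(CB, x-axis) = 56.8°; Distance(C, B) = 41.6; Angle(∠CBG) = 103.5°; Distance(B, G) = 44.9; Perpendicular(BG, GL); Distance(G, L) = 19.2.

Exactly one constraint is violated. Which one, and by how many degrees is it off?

Perpendicular(BG, GL) — off by 3.90°.

C = (0.00, 0.00) ✓; CB at 56.80° ✓; |CB| = 41.60 ✓; ∠CBG = 103.5° ✓; |BG| = 44.90 ✓; ∠(BG, GL) = 93.90° ✗; |GL| = 19.20 ✓.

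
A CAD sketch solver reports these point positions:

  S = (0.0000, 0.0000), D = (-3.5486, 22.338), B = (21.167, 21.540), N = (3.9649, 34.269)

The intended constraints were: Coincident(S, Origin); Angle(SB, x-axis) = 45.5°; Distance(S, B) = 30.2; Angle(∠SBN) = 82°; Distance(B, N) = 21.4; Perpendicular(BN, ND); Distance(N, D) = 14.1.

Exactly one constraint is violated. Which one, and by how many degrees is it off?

Perpendicular(BN, ND) — off by 4.30°.

S = (0.00, 0.00) ✓; SB at 45.50° ✓; |SB| = 30.20 ✓; ∠SBN = 82.00° ✓; |BN| = 21.40 ✓; ∠(BN, ND) = 94.30° ✗; |ND| = 14.10 ✓.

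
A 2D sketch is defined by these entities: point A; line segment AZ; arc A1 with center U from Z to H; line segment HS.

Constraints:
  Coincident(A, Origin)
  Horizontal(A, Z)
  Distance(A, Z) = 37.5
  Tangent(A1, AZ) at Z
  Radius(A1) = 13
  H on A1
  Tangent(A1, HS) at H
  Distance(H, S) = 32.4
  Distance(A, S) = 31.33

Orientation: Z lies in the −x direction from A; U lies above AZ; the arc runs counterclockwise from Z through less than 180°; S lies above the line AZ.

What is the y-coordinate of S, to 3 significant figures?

30.5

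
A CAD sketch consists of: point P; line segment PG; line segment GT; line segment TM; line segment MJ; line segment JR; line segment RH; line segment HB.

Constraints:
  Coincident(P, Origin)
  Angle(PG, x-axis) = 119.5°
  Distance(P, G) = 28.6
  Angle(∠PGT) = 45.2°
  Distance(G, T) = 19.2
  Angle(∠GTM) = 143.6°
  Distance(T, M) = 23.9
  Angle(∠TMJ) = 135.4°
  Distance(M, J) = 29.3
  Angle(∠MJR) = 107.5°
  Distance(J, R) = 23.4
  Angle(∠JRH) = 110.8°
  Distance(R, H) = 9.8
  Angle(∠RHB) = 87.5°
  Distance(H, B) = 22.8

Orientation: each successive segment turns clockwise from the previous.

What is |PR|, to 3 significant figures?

33.3

∠TMJ = 135.4° gives MJ at -96.3° from the x-axis; with |MJ| = 29.3, J = (16.0, -28.1). ∠MJR = 107.5° gives JR at -169° from the x-axis; with |JR| = 23.4, R = (-6.92, -32.6). Then |PR| = |R − P| = 33.3.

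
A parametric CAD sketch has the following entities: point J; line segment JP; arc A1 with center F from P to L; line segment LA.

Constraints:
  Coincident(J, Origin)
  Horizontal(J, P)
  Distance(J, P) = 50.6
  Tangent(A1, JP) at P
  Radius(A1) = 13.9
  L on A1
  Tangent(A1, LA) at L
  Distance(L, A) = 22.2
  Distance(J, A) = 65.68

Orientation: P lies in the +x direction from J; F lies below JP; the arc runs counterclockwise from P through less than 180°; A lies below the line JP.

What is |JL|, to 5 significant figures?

44.953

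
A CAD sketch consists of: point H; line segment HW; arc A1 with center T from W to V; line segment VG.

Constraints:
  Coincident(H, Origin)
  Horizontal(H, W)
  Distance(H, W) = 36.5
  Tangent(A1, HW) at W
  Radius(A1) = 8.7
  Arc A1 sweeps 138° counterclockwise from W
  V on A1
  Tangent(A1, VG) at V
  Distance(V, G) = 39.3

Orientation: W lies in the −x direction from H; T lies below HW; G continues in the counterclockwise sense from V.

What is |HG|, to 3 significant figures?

43.5

H is at the origin; H and W share the same y with |HW| = 36.5 and W on the −x side, so W = (-36.5, 0.00). A1 meets HW tangentially, so TW is at right angles to HW, so T = W + (0, -8.7) = (-36.5, -8.70). On A1, W sits at bearing 90° from T; a 138° counterclockwise sweep puts V at bearing 228°, so V = T + 8.7·(cos 228°, sin 228°) = (-42.3, -15.2). Tangency of A1 to VG means the radius TV is perpendicular to VG, so VG runs along (−sin 228°, cos 228°); with |VG| = 39.3, G = (-13.1, -41.5). Then |HG| = |G − H| = 43.5.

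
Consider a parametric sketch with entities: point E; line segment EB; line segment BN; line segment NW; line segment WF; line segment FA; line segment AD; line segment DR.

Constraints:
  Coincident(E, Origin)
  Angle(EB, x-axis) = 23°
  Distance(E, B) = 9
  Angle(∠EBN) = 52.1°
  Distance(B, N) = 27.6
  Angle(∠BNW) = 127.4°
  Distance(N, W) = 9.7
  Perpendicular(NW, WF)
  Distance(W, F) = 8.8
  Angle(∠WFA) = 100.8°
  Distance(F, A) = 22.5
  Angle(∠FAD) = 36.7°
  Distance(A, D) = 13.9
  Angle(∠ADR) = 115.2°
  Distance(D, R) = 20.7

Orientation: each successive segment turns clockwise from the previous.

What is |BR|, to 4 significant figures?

35.95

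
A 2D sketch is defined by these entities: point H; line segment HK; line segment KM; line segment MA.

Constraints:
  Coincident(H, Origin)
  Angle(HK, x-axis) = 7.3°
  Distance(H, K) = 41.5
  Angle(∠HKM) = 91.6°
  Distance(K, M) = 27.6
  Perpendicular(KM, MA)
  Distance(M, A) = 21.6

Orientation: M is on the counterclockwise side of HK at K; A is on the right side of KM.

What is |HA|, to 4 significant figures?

69.33

H is at the origin; HK runs at 7.3° with length 41.5, so K = 41.5·(cos 7.3°, sin 7.3°) = (41.16, 5.273). ∠HKM = 91.6°, so KM runs at 7.3° + (180° − 91.6°) = 95.70° from the x-axis; with |KM| = 27.6, M = K + 27.6·(cos 95.70°, sin 95.70°) = (38.42, 32.74). KM is perpendicular to MA; with |MA| = 21.6 on the right of KM, A = M + 21.6·(0.9951, 0.09932) = (59.92, 34.88). Then |HA| = |A − H| = 69.33.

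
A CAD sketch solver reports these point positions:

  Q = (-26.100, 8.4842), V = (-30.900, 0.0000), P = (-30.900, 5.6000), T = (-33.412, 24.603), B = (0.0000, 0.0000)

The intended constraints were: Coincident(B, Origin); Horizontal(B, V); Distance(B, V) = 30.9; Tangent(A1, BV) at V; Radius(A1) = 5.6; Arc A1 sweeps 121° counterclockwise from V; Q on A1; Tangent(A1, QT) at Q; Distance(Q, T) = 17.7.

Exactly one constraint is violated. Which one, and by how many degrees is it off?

Tangent(A1, QT) at Q — off by 6.60°.

B = (0.00, 0.00) ✓; B.y = 0.00, V.y = 0.00 ✓; |BV| = 30.90 ✓; ∠(PV, VB) = 90.00° ✓; |PV| = 5.600 ✓; bearing(P→Q) − bearing(P→V) = 121.0° ✓; |PQ| = 5.600 ✓; ∠(PQ, QT) = 96.60° ✗; |QT| = 17.70 ✓.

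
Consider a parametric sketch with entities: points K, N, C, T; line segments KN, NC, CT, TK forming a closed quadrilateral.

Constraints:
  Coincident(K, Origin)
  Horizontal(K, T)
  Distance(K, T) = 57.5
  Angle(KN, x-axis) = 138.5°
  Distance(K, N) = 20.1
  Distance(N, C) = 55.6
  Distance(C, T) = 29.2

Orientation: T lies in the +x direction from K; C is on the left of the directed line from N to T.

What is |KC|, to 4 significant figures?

45.92

Checks: K = (0.00, 0.00) ✓; |NC| = 55.60 ✓; |CT| = 29.20 ✓.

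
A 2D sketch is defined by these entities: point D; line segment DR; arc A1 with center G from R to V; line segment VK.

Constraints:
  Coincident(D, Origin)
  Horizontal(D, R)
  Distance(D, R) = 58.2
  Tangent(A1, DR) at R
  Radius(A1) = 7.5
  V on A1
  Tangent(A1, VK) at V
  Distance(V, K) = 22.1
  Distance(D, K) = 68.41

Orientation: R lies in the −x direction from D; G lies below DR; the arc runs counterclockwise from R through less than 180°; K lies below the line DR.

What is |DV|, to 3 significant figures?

66.2

Checks: |GV| = 7.500 ✓; ∠(GV, VK) = 90.00° ✓; |VK| = 22.10 ✓; |DK| = 68.41 ✓.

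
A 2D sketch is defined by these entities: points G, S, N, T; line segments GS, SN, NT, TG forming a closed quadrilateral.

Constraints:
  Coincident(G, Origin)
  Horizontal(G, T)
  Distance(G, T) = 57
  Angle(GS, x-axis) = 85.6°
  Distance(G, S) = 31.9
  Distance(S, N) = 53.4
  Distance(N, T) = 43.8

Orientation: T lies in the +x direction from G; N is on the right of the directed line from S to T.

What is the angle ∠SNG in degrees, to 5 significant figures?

25.838°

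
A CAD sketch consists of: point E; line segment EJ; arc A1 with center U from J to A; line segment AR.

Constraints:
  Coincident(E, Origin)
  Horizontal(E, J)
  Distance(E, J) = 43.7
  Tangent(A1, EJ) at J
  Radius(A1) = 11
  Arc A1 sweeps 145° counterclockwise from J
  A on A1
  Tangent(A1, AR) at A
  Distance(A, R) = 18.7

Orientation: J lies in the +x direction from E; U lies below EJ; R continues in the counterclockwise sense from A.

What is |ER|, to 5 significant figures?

61.016

E is at the origin; E and J share the same y with |EJ| = 43.7 and J on the +x side, so J = (43.700, 0.0000). Tangency of A1 to EJ means the radius UJ is perpendicular to EJ, so U = J + (0, -11) = (43.700, -11.000). On A1, J sits at bearing 90° from U; a 145° counterclockwise sweep puts A at bearing 235°, so A = U + 11.0·(cos 235°, sin 235°) = (37.391, -20.011). A1 meets AR tangentially, so UA is at right angles to AR, so AR runs along (−sin 235°, cos 235°); with |AR| = 18.7, R = (52.709, -30.737). Then |ER| = |R − E| = 61.016.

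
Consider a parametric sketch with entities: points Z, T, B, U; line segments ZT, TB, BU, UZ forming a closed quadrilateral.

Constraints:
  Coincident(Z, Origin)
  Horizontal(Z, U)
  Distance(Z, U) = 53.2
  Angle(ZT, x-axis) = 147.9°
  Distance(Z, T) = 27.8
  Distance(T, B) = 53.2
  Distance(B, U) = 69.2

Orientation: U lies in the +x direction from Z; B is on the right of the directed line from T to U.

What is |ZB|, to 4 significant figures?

36.05

Checks: |TB| = 53.20 ✓; |BU| = 69.20 ✓.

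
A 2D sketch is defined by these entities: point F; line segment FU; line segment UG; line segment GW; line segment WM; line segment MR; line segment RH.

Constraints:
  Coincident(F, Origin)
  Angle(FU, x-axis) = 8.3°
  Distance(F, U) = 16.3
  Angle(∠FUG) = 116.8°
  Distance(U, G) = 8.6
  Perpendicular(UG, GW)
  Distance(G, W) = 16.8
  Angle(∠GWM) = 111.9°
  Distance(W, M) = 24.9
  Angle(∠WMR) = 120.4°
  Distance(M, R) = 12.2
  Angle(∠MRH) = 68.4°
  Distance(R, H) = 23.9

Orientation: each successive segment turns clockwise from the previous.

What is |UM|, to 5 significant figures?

29.848

UG is perpendicular to GW, so GW runs at -144.90°; with |GW| = 16.8, W = (7.3294, -14.343). ∠GWM = 111.9° gives WM at 147.00° from the x-axis; with |WM| = 24.9, M = (-13.553, -0.78166). Then |UM| = |M − U| = 29.848.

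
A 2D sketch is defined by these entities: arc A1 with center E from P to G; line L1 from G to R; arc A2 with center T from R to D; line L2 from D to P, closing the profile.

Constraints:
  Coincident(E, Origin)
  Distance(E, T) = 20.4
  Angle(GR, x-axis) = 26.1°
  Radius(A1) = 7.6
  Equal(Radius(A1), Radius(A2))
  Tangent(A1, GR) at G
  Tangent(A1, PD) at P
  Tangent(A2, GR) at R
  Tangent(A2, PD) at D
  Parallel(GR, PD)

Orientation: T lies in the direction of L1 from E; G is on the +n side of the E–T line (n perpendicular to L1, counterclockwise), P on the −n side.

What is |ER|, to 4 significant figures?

21.77

The slot axis is L1's direction at 26.1°, so u = (cos 26.1°, sin 26.1°) = (0.8980, 0.4399) and n = (−sin 26.1°, cos 26.1°) = (-0.4399, 0.8980). E is at the origin and T lies 20.4 along u from E, so T = 20.4·u = (18.32, 8.975). Tangency of A1 to both parallel lines with radius 7.6 puts G and P at E ± 7.6·n: G = (-3.344, 6.825), P = (3.344, -6.825). Equal radii place R and D the same way about T: R = T + 7.6·n = (14.98, 15.80), D = T − 7.6·n = (21.66, 2.150). Then |ER| = |R − E| = 21.77.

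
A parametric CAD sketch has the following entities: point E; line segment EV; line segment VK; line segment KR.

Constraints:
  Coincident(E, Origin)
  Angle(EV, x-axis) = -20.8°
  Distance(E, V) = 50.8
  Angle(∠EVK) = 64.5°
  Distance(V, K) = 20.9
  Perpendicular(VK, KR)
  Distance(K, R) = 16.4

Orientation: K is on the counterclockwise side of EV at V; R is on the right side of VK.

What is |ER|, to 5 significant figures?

62.259

∠EVK = 64.5°, so VK runs at -20.8° + (180° − 64.5°) = 94.700° from the x-axis; with |VK| = 20.9, K = V + 20.9·(cos 94.700°, sin 94.700°) = (45.777, 2.7903). VK is perpendicular to KR; with |KR| = 16.4 on the right of VK, R = K + 16.4·(0.99664, 0.081939) = (62.121, 4.1341). Then |ER| = |R − E| = 62.259.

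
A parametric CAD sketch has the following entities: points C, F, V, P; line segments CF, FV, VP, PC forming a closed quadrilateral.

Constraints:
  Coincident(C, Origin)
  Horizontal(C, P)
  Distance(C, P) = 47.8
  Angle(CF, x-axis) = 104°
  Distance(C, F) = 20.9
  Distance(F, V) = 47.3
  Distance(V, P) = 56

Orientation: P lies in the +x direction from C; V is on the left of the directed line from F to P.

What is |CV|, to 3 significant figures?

60.4

Checks: |FV| = 47.30 ✓; |VP| = 56.00 ✓.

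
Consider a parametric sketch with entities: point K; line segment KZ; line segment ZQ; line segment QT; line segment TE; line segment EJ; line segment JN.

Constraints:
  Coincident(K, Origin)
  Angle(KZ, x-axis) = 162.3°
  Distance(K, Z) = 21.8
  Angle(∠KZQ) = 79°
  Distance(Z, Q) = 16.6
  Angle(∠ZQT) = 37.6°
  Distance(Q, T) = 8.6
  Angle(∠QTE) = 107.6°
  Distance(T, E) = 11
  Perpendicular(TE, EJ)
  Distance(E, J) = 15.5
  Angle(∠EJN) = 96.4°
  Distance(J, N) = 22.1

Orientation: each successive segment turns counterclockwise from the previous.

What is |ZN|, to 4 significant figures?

29.22

K is at the origin; KZ runs at 162.3° with length 21.8, so Z = (-20.77, 6.628). ∠KZQ = 79.0° gives ZQ at -96.70° from the x-axis; with |ZQ| = 16.6, Q = (-22.70, -9.859). ∠ZQT = 37.6° gives QT at 45.70° from the x-axis; with |QT| = 8.6, T = (-16.70, -3.704). ∠QTE = 107.6° gives TE at 118.1° from the x-axis; with |TE| = 11.0, E = (-21.88, 6.000). TE is perpendicular to EJ, so EJ runs at -151.9°; with |EJ| = 15.5, J = (-35.55, -1.301). ∠EJN = 96.4° gives JN at -68.30° from the x-axis; with |JN| = 22.1, N = (-27.38, -21.83). Then |ZN| = |N − Z| = 29.22.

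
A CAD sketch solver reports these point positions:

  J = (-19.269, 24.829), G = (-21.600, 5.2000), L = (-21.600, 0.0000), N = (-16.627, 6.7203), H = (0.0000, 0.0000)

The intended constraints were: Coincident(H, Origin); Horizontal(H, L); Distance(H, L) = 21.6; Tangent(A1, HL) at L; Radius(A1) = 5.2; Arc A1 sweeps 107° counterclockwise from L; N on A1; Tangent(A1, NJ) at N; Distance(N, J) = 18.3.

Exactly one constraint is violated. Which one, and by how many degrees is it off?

Tangent(A1, NJ) at N — off by 8.70°.

H = (0.00, 0.00) ✓; H.y = 0.00, L.y = 0.00 ✓; |HL| = 21.60 ✓; ∠(GL, LH) = 90.00° ✓; |GL| = 5.200 ✓; bearing(G→N) − bearing(G→L) = 107.0° ✓; |GN| = 5.200 ✓; ∠(GN, NJ) = 98.70° ✗; |NJ| = 18.30 ✓.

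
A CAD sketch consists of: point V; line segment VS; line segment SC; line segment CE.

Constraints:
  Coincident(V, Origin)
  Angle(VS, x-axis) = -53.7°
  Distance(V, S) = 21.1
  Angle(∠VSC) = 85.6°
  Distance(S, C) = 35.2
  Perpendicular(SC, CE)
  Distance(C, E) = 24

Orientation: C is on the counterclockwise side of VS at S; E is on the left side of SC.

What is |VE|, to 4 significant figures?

33.71

V is at the origin; VS runs at -53.7° with length 21.1, so S = 21.1·(cos -53.7°, sin -53.7°) = (12.49, -17.01). ∠VSC = 85.6°, so SC runs at -53.7° + (180° − 85.6°) = 40.70° from the x-axis; with |SC| = 35.2, C = S + 35.2·(cos 40.70°, sin 40.70°) = (39.18, 5.949). The perpendicularity gives CE at right angles to SC; with |CE| = 24.0 on the left of SC, E = C + 24.0·(-0.6521, 0.7581) = (23.53, 24.14). Then |VE| = |E − V| = 33.71.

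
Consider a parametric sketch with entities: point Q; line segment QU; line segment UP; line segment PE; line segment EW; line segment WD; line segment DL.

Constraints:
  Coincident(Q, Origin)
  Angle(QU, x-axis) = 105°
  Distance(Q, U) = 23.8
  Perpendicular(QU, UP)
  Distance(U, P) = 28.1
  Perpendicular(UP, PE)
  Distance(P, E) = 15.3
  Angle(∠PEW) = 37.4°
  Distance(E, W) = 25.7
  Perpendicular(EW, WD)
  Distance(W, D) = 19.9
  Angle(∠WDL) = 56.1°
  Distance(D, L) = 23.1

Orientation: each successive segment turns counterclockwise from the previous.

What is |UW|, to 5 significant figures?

13.498

The perpendicularity gives PE at right angles to UP, so PE runs at -75.000°; with |PE| = 15.3, E = (-29.342, 0.93755). ∠PEW = 37.4° gives EW at 67.600° from the x-axis; with |EW| = 25.7, W = (-19.549, 24.698). Then |UW| = |W − U| = 13.498.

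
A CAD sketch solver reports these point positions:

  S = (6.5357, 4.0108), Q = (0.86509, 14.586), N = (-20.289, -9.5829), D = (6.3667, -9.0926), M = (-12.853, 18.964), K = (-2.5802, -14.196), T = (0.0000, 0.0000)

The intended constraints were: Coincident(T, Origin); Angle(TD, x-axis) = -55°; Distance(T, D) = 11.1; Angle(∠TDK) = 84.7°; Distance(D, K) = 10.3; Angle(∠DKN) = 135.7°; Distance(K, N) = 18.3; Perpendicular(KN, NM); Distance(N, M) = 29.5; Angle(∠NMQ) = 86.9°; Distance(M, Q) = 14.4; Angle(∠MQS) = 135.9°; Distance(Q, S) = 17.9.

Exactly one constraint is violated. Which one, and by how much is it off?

Distance(Q, S) = 17.9 — off by 5.90.

T = (0.00, 0.00) ✓; TD at -55.00° ✓; |TD| = 11.10 ✓; ∠TDK = 84.70° ✓; |DK| = 10.30 ✓; ∠DKN = 135.7° ✓; |KN| = 18.30 ✓; ∠(KN, NM) = 90.00° ✓; |NM| = 29.50 ✓; ∠NMQ = 86.90° ✓; |MQ| = 14.40 ✓; ∠MQS = 135.9° ✓; |QS| = 12.00 ✗.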